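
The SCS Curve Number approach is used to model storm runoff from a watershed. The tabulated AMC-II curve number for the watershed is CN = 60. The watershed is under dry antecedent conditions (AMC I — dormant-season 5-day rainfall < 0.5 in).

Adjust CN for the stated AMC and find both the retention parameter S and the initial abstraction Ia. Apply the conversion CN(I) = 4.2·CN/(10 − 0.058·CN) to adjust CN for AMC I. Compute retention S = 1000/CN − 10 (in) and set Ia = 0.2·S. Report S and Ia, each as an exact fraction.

CN(I) from CN(II)=60: (4.2·60)/(10 − 0.058·60) = 6300/163 ≈ 38.650
Retention S: 1000/CN − 10 with CN=38.650 → S = 1000/63 ≈ 15.873 in
Ia = 0.2S: 0.2·15.873 = 3.175 in (exactly 200/63)

S = 1000/63 in ≈ 15.873 in; Ia = 200/63 in ≈ 3.175 in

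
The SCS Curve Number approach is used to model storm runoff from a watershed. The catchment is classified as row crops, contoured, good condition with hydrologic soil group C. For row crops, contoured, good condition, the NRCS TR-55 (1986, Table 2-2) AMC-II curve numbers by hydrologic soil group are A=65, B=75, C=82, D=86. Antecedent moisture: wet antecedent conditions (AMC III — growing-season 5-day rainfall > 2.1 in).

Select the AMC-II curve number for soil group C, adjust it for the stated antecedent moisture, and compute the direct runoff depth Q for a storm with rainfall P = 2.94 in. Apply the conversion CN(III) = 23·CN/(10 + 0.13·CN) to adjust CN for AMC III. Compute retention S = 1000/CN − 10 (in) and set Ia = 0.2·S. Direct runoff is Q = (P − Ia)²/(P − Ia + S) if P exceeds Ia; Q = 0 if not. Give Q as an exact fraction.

Q = 5600534547/2744460050 in ≈ 2.041 in

NRCS table: row crops, contoured, good condition, soil group C → CN(II) = 82
Adjust CN=82 to AMC III: 23·82/(10 + 0.13·82) → 1886 ÷ (1033/50) = 94300/1033 ≈ 91.288
S = 1000/(94300/1033) − 10 = 900/943 in ≈ 0.954 in
Ia = 0.2S: 0.2·0.954 = 0.191 in (exactly 180/943)
Since P=2.940 > Ia=0.191: effective rainfall P−Ia = 129621/47150 in
Runoff Q = (P−Ia)²/(P−Ia+S) = (2.749)²/(2.749+0.954) = 5600534547/2744460050 ≈ 2.041 in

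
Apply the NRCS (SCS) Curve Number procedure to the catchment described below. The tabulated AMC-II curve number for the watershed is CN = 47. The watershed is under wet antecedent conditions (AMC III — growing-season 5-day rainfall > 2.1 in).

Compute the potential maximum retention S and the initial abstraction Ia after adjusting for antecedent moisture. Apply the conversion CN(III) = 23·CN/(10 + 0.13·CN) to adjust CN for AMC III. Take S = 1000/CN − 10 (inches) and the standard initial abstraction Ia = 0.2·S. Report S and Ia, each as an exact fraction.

S = 5300/1081 in ≈ 4.903 in; Ia = 1060/1081 in ≈ 0.981 in

Adjust CN=47 to AMC III: 23·47/(10 + 0.13·47) → 1081 ÷ (1611/100) = 108100/1611 ≈ 67.101
Max retention: S = 1000/(108100/1611) − 10 = 5300/1081 in (≈ 4.903 in)
Initial abstraction Ia = S/5 = (5300/1081)/5 = 1060/1081 ≈ 0.981 in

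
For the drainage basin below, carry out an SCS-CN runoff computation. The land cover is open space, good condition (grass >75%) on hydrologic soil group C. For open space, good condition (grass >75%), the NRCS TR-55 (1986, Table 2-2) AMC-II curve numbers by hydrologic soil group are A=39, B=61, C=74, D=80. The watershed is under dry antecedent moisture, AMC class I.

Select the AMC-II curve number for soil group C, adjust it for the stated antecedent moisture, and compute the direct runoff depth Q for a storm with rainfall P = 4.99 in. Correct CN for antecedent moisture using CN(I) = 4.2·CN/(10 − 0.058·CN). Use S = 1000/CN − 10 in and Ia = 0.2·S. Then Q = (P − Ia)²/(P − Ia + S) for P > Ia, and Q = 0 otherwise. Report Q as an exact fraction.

NRCS table: open space, good condition (grass >75%), soil group C → CN(II) = 74
Dry (AMC I): CN(I) = 4.2·74/(10 − 0.058·74) = (1554/5)/(1427/250) = 77700/1427 ≈ 54.450
S = 1000/(77700/1427) − 10 = 6500/777 in ≈ 8.366 in
Ia = 0.2·(6500/777) = 1300/777 in ≈ 1.673 in
P − Ia = 4.990 − 1.673 = 257723/77700 ≈ 3.317 in (> 0, runoff occurs)
Q: (257723/77700)² ÷ (907723/77700) = 66421144729/70530077100 in (≈ 0.942 in)

Q = 66421144729/70530077100 in ≈ 0.942 in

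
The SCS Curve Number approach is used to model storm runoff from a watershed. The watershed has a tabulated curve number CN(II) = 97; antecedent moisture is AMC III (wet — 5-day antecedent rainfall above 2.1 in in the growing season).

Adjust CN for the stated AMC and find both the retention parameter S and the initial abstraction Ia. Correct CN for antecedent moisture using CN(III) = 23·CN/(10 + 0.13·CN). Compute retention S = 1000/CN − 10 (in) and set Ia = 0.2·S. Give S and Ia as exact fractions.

S = 300/2231 in ≈ 0.134 in; Ia = 60/2231 in ≈ 0.027 in

CN(III) from CN(II)=97: (23·97)/(10 + 0.13·97) = 223100/2261 ≈ 98.673
S = 1000/(223100/2261) − 10 = 300/2231 in ≈ 0.134 in
Initial abstraction Ia = S/5 = (300/2231)/5 = 60/2231 ≈ 0.027 in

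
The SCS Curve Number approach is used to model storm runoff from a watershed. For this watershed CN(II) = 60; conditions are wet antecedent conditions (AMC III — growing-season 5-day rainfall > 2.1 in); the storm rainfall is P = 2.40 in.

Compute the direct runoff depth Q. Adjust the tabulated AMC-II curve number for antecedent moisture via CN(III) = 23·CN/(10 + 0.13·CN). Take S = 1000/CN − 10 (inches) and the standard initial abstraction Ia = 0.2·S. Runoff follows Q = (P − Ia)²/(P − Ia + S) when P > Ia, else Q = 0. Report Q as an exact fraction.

Wet (AMC III): CN(III) = 23·60/(10 + 0.13·60) = 1380/(89/5) = 6900/89 ≈ 77.528
Max retention: S = 1000/(6900/89) − 10 = 200/69 in (≈ 2.899 in)
Initial abstraction Ia = S/5 = (200/69)/5 = 40/69 ≈ 0.580 in
Since P=2.400 > Ia=0.580: effective rainfall P−Ia = 628/345 in
Q: (628/345)² ÷ (1628/345) = 98596/140415 in (≈ 0.702 in)

Q = 98596/140415 in ≈ 0.702 in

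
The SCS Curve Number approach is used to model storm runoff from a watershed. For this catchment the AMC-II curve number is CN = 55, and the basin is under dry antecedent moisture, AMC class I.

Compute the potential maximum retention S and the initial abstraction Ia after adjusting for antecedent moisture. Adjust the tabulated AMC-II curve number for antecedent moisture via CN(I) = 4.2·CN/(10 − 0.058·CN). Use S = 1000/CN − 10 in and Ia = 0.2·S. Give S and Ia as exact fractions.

S = 1500/77 in ≈ 19.481 in; Ia = 300/77 in ≈ 3.896 in

Dry (AMC I): CN(I) = 4.2·55/(10 − 0.058·55) = 231/(681/100) = 7700/227 ≈ 33.921
Retention S: 1000/CN − 10 with CN=33.921 → S = 1500/77 ≈ 19.481 in
Ia = 0.2·(1500/77) = 300/77 in ≈ 3.896 in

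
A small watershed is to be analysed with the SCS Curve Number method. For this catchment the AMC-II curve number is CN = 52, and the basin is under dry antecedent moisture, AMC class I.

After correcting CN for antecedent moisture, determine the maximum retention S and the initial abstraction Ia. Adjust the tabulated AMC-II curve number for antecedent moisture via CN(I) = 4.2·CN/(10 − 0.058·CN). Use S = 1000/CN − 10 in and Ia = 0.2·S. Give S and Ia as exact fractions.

Adjust CN=52 to AMC I: 4.2·52/(10 − 0.058·52) → (1092/5) ÷ (873/125) = 9100/291 ≈ 31.271
Max retention: S = 1000/(9100/291) − 10 = 2000/91 in (≈ 21.978 in)
Initial abstraction Ia = S/5 = (2000/91)/5 = 400/91 ≈ 4.396 in

S = 2000/91 in ≈ 21.978 in; Ia = 400/91 in ≈ 4.396 in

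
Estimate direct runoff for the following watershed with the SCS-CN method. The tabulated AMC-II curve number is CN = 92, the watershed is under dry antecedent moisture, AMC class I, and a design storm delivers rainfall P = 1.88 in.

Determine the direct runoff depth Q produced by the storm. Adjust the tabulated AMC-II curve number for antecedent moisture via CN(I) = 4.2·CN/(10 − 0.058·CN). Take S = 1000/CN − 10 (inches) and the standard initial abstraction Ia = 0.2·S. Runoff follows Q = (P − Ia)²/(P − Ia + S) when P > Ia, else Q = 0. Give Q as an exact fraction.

Q = 313325401/515614575 in ≈ 0.608 in

CN(I) from CN(II)=92: (4.2·92)/(10 − 0.058·92) = 48300/583 ≈ 82.847
Max retention: S = 1000/(48300/583) − 10 = 1000/483 in (≈ 2.070 in)
Ia = 0.2·(1000/483) = 200/483 in ≈ 0.414 in
Excess rainfall: 1.880 − 0.414 = 1.466 in; P > Ia so Q > 0
Runoff Q = (P−Ia)²/(P−Ia+S) = (1.466)²/(1.466+2.070) = 313325401/515614575 ≈ 0.608 in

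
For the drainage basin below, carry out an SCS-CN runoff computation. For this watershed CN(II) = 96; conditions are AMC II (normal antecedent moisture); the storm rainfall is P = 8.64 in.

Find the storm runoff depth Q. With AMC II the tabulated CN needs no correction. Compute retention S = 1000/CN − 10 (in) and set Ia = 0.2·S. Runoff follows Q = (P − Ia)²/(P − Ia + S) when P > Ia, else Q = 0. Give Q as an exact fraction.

Q = 6589489/807600 in ≈ 8.159 in

Average conditions: CN = 96 (no AMC adjustment).
Retention S: 1000/CN − 10 with CN=96.000 → S = 5/12 ≈ 0.417 in
Initial abstraction Ia = S/5 = (5/12)/5 = 1/12 ≈ 0.083 in
Excess rainfall: 8.640 − 0.083 = 8.557 in; P > Ia so Q > 0
Q = (2567/300)²/((2567/300) + 5/12) = (6589489/90000)/(673/75) = 6589489/807600 in ≈ 8.159 in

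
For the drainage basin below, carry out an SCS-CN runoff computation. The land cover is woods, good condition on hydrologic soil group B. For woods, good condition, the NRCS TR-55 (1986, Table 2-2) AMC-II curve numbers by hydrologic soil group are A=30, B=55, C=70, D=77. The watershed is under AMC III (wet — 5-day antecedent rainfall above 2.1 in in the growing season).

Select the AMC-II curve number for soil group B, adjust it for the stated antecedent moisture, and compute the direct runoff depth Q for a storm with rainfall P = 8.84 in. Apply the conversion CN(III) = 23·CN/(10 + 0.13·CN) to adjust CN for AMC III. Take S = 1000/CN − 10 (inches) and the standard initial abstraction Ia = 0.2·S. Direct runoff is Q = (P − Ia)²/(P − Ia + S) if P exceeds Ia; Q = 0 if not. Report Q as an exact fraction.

NRCS table: woods, good condition, soil group B → CN(II) = 55
CN(III) from CN(II)=55: (23·55)/(10 + 0.13·55) = 25300/343 ≈ 73.761
Max retention: S = 1000/(25300/343) − 10 = 900/253 in (≈ 3.557 in)
Initial abstraction Ia = S/5 = (900/253)/5 = 180/253 ≈ 0.711 in
Excess rainfall: 8.840 − 0.711 = 8.129 in; P > Ia so Q > 0
Q: (51413/6325)² ÷ (73913/6325) = 2643296569/467499725 in (≈ 5.654 in)

Q = 2643296569/467499725 in ≈ 5.654 in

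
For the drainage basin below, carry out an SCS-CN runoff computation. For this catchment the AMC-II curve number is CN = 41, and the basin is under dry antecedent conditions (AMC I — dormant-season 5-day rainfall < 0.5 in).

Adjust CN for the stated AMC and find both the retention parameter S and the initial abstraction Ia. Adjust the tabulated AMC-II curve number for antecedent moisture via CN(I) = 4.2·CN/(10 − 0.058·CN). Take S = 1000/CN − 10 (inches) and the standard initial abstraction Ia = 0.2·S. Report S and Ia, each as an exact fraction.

S = 29500/861 in ≈ 34.262 in; Ia = 5900/861 in ≈ 6.852 in

Adjust CN=41 to AMC I: 4.2·41/(10 − 0.058·41) → (861/5) ÷ (3811/500) = 86100/3811 ≈ 22.592
Max retention: S = 1000/(86100/3811) − 10 = 29500/861 in (≈ 34.262 in)
Ia = 0.2·(29500/861) = 5900/861 in ≈ 6.852 in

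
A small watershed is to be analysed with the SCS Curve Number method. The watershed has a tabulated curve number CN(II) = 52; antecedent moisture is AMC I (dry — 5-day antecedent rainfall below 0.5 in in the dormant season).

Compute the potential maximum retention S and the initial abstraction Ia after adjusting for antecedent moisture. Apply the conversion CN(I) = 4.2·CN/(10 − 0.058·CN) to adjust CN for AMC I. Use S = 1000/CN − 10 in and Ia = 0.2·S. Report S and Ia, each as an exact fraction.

CN(I) from CN(II)=52: (4.2·52)/(10 − 0.058·52) = 9100/291 ≈ 31.271
S = 1000/(9100/291) − 10 = 2000/91 in ≈ 21.978 in
Ia = 0.2·(2000/91) = 400/91 in ≈ 4.396 in

S = 2000/91 in ≈ 21.978 in; Ia = 400/91 in ≈ 4.396 in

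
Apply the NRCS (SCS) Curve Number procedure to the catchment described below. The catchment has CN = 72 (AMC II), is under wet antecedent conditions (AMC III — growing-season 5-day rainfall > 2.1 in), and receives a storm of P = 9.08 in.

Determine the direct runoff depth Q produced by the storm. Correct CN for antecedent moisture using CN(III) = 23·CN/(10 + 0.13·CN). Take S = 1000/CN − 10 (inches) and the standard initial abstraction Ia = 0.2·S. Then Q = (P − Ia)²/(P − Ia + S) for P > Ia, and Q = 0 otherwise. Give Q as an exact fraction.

Wet (AMC III): CN(III) = 23·72/(10 + 0.13·72) = 1656/(484/25) = 10350/121 ≈ 85.537
S = 1000/(10350/121) − 10 = 350/207 in ≈ 1.691 in
Ia = 0.2·(350/207) = 70/207 in ≈ 0.338 in
P − Ia = 9.080 − 0.338 = 45239/5175 ≈ 8.742 in (> 0, runoff occurs)
Q = (45239/5175)²/((45239/5175) + 350/207) = (2046567121/26780625)/(53989/5175) = 2046567121/279393075 in ≈ 7.325 in

Q = 2046567121/279393075 in ≈ 7.325 in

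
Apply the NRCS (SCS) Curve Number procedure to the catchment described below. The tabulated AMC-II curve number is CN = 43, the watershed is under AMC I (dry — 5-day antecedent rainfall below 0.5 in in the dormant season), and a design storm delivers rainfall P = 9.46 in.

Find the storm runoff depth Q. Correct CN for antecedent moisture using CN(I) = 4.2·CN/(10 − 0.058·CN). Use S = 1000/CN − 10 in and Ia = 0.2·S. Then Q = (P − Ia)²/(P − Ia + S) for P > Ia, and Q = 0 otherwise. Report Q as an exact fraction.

Dry (AMC I): CN(I) = 4.2·43/(10 − 0.058·43) = (903/5)/(3753/500) = 30100/1251 ≈ 24.061
Retention S: 1000/CN − 10 with CN=24.061 → S = 9500/301 ≈ 31.561 in
Initial abstraction Ia = S/5 = (9500/301)/5 = 1900/301 ≈ 6.312 in
Since P=9.460 > Ia=6.312: effective rainfall P−Ia = 47373/15050 in
Q: (47373/15050)² ÷ (522373/15050) = 2244201129/7861713650 in (≈ 0.285 in)

Q = 2244201129/7861713650 in ≈ 0.285 in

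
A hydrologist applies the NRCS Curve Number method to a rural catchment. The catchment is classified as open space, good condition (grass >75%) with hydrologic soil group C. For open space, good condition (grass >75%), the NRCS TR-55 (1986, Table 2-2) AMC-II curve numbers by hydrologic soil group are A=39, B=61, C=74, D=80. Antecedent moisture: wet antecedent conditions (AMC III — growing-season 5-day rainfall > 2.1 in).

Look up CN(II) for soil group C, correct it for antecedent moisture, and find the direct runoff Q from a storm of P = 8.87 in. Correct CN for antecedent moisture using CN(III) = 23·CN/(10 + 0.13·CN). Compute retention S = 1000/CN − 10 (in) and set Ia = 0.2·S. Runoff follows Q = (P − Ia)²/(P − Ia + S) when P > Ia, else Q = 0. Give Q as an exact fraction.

Q = 531203372569/73087028700 in ≈ 7.268 in

NRCS table: open space, good condition (grass >75%), soil group C → CN(II) = 74
Adjust CN=74 to AMC III: 23·74/(10 + 0.13·74) → 1702 ÷ (981/50) = 85100/981 ≈ 86.748
Max retention: S = 1000/(85100/981) − 10 = 1300/851 in (≈ 1.528 in)
Ia = 0.2·(1300/851) = 260/851 in ≈ 0.306 in
Excess rainfall: 8.870 − 0.306 = 8.564 in; P > Ia so Q > 0
Q = (728837/85100)²/((728837/85100) + 1300/851) = (531203372569/7242010000)/(858837/85100) = 531203372569/73087028700 in ≈ 7.268 in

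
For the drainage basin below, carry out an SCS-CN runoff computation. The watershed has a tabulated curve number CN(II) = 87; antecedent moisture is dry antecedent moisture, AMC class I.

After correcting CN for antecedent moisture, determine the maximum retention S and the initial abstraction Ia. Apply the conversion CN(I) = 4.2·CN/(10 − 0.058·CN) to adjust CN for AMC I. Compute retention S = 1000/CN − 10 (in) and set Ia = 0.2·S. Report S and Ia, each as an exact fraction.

S = 6500/1827 in ≈ 3.558 in; Ia = 1300/1827 in ≈ 0.712 in

Adjust CN=87 to AMC I: 4.2·87/(10 − 0.058·87) → (1827/5) ÷ (2477/500) = 182700/2477 ≈ 73.759
Max retention: S = 1000/(182700/2477) − 10 = 6500/1827 in (≈ 3.558 in)
Ia = 0.2·(6500/1827) = 1300/1827 in ≈ 0.712 in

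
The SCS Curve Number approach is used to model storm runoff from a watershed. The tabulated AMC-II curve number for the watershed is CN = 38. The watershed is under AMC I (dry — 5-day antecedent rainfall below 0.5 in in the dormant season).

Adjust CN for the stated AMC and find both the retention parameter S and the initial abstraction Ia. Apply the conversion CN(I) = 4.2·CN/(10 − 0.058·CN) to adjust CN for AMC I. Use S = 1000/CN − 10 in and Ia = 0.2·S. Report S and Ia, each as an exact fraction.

S = 15500/399 in ≈ 38.847 in; Ia = 3100/399 in ≈ 7.769 in

CN(I) from CN(II)=38: (4.2·38)/(10 − 0.058·38) = 39900/1949 ≈ 20.472
S = 1000/(39900/1949) − 10 = 15500/399 in ≈ 38.847 in
Initial abstraction Ia = S/5 = (15500/399)/5 = 3100/399 ≈ 7.769 in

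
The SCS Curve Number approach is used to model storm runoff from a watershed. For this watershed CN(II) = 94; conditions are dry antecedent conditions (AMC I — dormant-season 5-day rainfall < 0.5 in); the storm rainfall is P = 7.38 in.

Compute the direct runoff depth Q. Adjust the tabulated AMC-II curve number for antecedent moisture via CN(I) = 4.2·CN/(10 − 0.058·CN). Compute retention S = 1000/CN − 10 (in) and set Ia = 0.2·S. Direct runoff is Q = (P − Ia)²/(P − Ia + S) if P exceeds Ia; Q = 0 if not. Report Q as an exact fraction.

Q = 13549192801/2326046450 in ≈ 5.825 in

CN(I) from CN(II)=94: (4.2·94)/(10 − 0.058·94) = 32900/379 ≈ 86.807
S = 1000/(32900/379) − 10 = 500/329 in ≈ 1.520 in
Ia = 0.2·(500/329) = 100/329 in ≈ 0.304 in
P − Ia = 7.380 − 0.304 = 116401/16450 ≈ 7.076 in (> 0, runoff occurs)
Q = (116401/16450)²/((116401/16450) + 500/329) = (13549192801/270602500)/(141401/16450) = 13549192801/2326046450 in ≈ 5.825 in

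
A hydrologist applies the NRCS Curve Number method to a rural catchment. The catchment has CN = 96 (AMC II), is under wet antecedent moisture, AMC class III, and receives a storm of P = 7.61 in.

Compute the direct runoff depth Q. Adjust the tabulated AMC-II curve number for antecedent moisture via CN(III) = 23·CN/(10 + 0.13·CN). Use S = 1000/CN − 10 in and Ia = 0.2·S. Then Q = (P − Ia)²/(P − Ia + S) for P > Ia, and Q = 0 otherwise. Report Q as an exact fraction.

Adjust CN=96 to AMC III: 23·96/(10 + 0.13·96) → 2208 ÷ (562/25) = 27600/281 ≈ 98.221
Retention S: 1000/CN − 10 with CN=98.221 → S = 25/138 ≈ 0.181 in
Ia = 0.2·(25/138) = 5/138 in ≈ 0.036 in
Since P=7.610 > Ia=0.036: effective rainfall P−Ia = 52259/6900 in
Q = (52259/6900)²/((52259/6900) + 25/138) = (2731003081/47610000)/(53509/6900) = 2731003081/369212100 in ≈ 7.397 in

Q = 2731003081/369212100 in ≈ 7.397 in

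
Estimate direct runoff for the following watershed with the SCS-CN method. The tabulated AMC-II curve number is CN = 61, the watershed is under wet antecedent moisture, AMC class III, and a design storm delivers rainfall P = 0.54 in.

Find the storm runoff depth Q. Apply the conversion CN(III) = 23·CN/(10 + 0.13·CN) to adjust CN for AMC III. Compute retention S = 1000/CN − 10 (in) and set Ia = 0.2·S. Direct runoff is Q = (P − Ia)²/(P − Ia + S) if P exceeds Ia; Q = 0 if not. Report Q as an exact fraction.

Q = 0 in ≈ 0.000 in

CN(III) from CN(II)=61: (23·61)/(10 + 0.13·61) = 140300/1793 ≈ 78.249
Max retention: S = 1000/(140300/1793) − 10 = 3900/1403 in (≈ 2.780 in)
Ia = 0.2S: 0.2·2.780 = 0.556 in (exactly 780/1403)
P = 0.540 ≤ Ia = 0.556 in: entire storm abstracted, Q = 0.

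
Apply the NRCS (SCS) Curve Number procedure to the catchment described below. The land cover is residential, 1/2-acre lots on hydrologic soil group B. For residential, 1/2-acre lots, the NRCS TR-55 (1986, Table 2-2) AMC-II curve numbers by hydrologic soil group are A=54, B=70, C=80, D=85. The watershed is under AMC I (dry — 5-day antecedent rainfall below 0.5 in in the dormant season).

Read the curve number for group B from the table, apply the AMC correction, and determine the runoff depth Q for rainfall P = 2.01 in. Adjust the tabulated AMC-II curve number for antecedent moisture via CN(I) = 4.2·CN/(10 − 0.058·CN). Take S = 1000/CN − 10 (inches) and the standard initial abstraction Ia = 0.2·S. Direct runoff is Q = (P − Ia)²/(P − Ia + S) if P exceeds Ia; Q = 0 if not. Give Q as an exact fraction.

Q = 0 in ≈ 0.000 in

NRCS table: residential, 1/2-acre lots, soil group B → CN(II) = 70
Dry (AMC I): CN(I) = 4.2·70/(10 − 0.058·70) = 294/(297/50) = 4900/99 ≈ 49.495
S = 1000/(4900/99) − 10 = 500/49 in ≈ 10.204 in
Ia = 0.2S: 0.2·10.204 = 2.041 in (exactly 100/49)
P = 2.010 ≤ Ia = 2.041 in: entire storm abstracted, Q = 0.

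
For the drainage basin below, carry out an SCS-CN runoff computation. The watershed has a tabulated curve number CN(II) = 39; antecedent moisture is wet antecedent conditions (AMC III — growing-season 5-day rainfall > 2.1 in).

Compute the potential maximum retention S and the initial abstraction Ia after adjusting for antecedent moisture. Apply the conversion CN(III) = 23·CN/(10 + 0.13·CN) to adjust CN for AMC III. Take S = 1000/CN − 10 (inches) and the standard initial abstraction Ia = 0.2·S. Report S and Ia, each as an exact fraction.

S = 6100/897 in ≈ 6.800 in; Ia = 1220/897 in ≈ 1.360 in

Adjust CN=39 to AMC III: 23·39/(10 + 0.13·39) → 897 ÷ (1507/100) = 89700/1507 ≈ 59.522
S = 1000/(89700/1507) − 10 = 6100/897 in ≈ 6.800 in
Ia = 0.2·(6100/897) = 1220/897 in ≈ 1.360 in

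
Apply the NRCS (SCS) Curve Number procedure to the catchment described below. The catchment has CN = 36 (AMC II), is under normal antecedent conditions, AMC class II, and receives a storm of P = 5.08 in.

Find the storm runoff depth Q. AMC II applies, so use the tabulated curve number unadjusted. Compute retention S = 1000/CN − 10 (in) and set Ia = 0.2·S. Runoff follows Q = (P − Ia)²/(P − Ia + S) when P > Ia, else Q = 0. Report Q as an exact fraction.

AMC II — tabulated CN = 36 applies directly.
S = 1000/36 − 10 = 160/9 in ≈ 17.778 in
Initial abstraction Ia = S/5 = (160/9)/5 = 32/9 ≈ 3.556 in
Since P=5.080 > Ia=3.556: effective rainfall P−Ia = 343/225 in
Q = (343/225)²/((343/225) + 160/9) = (117649/50625)/(4343/225) = 117649/977175 in ≈ 0.120 in

Q = 117649/977175 in ≈ 0.120 in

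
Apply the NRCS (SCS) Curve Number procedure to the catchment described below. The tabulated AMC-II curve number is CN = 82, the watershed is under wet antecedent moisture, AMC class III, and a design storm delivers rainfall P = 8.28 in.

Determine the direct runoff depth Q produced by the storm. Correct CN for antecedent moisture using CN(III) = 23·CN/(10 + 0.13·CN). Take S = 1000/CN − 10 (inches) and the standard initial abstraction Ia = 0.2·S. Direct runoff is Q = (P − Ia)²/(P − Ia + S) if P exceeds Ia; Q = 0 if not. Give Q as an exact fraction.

Wet (AMC III): CN(III) = 23·82/(10 + 0.13·82) = 1886/(1033/50) = 94300/1033 ≈ 91.288
Retention S: 1000/CN − 10 with CN=91.288 → S = 900/943 ≈ 0.954 in
Ia = 0.2·(900/943) = 180/943 in ≈ 0.191 in
Excess rainfall: 8.280 − 0.191 = 8.089 in; P > Ia so Q > 0
Q = (190701/23575)²/((190701/23575) + 900/943) = (36366871401/555780625)/(213201/23575) = 4040763489/558468175 in ≈ 7.235 in

Q = 4040763489/558468175 in ≈ 7.235 in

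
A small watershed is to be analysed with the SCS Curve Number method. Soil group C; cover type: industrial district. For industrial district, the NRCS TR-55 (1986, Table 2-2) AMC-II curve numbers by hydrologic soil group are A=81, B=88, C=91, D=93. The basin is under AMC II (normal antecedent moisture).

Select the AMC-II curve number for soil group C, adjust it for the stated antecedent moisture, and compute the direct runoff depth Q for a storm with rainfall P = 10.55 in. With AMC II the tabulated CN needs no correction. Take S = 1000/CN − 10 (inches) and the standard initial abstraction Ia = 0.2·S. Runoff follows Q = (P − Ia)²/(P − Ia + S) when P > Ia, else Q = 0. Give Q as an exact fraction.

Q = 354983281/37566620 in ≈ 9.449 in

NRCS table: industrial district, soil group C → CN(II) = 91
Average conditions: CN = 91 (no AMC adjustment).
Retention S: 1000/CN − 10 with CN=91.000 → S = 90/91 ≈ 0.989 in
Ia = 0.2·(90/91) = 18/91 in ≈ 0.198 in
P − Ia = 10.550 − 0.198 = 18841/1820 ≈ 10.352 in (> 0, runoff occurs)
Q: (18841/1820)² ÷ (20641/1820) = 354983281/37566620 in (≈ 9.449 in)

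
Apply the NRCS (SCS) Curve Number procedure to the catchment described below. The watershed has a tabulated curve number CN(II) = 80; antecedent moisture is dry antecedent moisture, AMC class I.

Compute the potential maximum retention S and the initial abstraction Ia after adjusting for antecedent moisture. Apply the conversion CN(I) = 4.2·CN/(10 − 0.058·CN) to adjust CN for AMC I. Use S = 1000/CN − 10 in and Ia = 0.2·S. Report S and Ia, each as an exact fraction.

CN(I) from CN(II)=80: (4.2·80)/(10 − 0.058·80) = 4200/67 ≈ 62.687
Retention S: 1000/CN − 10 with CN=62.687 → S = 125/21 ≈ 5.952 in
Initial abstraction Ia = S/5 = (125/21)/5 = 25/21 ≈ 1.190 in

S = 125/21 in ≈ 5.952 in; Ia = 25/21 in ≈ 1.190 in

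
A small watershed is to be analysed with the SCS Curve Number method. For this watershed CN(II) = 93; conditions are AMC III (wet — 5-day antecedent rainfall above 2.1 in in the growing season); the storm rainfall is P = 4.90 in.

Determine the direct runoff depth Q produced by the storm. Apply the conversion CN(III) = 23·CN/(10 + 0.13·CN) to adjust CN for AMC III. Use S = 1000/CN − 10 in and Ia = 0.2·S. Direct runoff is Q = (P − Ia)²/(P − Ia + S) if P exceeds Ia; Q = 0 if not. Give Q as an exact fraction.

Wet (AMC III): CN(III) = 23·93/(10 + 0.13·93) = 2139/(2209/100) = 213900/2209 ≈ 96.831
Retention S: 1000/CN − 10 with CN=96.831 → S = 700/2139 ≈ 0.327 in
Ia = 0.2·(700/2139) = 140/2139 in ≈ 0.065 in
Since P=4.900 > Ia=0.065: effective rainfall P−Ia = 103411/21390 in
Q: (103411/21390)² ÷ (110411/21390) = 1527690703/337384470 in (≈ 4.528 in)

Q = 1527690703/337384470 in ≈ 4.528 in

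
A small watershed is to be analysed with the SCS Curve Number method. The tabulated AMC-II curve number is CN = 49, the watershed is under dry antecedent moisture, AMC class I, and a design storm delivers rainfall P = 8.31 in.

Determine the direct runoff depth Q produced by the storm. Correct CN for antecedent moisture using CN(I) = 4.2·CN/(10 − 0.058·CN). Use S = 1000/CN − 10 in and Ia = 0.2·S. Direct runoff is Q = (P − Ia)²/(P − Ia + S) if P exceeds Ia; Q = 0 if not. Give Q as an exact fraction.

CN(I) from CN(II)=49: (4.2·49)/(10 − 0.058·49) = 34300/1193 ≈ 28.751
S = 1000/(34300/1193) − 10 = 8500/343 in ≈ 24.781 in
Initial abstraction Ia = S/5 = (8500/343)/5 = 1700/343 ≈ 4.956 in
P − Ia = 8.310 − 4.956 = 115033/34300 ≈ 3.354 in (> 0, runoff occurs)
Q = (115033/34300)²/((115033/34300) + 8500/343) = (13232591089/1176490000)/(965033/34300) = 13232591089/33100631900 in ≈ 0.400 in

Q = 13232591089/33100631900 in ≈ 0.400 in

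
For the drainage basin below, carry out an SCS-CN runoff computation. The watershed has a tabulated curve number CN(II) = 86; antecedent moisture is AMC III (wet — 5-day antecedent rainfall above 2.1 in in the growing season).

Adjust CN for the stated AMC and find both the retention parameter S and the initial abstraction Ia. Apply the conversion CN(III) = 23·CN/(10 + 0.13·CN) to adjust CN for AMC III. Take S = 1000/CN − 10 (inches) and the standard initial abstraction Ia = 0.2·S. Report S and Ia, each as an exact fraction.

Wet (AMC III): CN(III) = 23·86/(10 + 0.13·86) = 1978/(1059/50) = 98900/1059 ≈ 93.390
S = 1000/(98900/1059) − 10 = 700/989 in ≈ 0.708 in
Ia = 0.2S: 0.2·0.708 = 0.142 in (exactly 140/989)

S = 700/989 in ≈ 0.708 in; Ia = 140/989 in ≈ 0.142 in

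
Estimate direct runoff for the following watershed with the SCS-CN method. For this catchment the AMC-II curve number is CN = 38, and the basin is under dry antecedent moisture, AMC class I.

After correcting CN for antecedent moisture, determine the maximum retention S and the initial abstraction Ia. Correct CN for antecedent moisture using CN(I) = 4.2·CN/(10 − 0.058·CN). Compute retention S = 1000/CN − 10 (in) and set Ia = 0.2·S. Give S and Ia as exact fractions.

S = 15500/399 in ≈ 38.847 in; Ia = 3100/399 in ≈ 7.769 in

Dry (AMC I): CN(I) = 4.2·38/(10 − 0.058·38) = (798/5)/(1949/250) = 39900/1949 ≈ 20.472
Retention S: 1000/CN − 10 with CN=20.472 → S = 15500/399 ≈ 38.847 in
Ia = 0.2·(15500/399) = 3100/399 in ≈ 7.769 in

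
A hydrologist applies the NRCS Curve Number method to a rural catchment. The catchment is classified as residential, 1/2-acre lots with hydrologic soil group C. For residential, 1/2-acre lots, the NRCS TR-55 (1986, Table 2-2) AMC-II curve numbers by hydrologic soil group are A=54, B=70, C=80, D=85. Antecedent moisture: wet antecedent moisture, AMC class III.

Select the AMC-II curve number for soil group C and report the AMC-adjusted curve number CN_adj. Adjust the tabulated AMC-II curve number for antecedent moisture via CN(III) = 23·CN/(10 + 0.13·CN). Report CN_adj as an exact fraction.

NRCS table: residential, 1/2-acre lots, soil group C → CN(II) = 80
Adjust CN=80 to AMC III: 23·80/(10 + 0.13·80) → 1840 ÷ (102/5) = 4600/51 ≈ 90.196

CN_adj = 4600/51 ≈ 90.196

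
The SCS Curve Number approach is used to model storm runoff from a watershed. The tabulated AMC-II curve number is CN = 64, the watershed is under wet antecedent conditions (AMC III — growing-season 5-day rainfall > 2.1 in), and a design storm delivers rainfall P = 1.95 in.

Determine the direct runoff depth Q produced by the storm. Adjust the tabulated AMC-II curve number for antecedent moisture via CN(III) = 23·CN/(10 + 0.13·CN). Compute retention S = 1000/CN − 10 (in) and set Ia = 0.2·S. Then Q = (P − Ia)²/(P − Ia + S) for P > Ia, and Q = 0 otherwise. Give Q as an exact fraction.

Q = 37632/68885 in ≈ 0.546 in

Adjust CN=64 to AMC III: 23·64/(10 + 0.13·64) → 1472 ÷ (458/25) = 18400/229 ≈ 80.349
Retention S: 1000/CN − 10 with CN=80.349 → S = 225/92 ≈ 2.446 in
Ia = 0.2S: 0.2·2.446 = 0.489 in (exactly 45/92)
Excess rainfall: 1.950 − 0.489 = 1.461 in; P > Ia so Q > 0
Q: (168/115)² ÷ (1797/460) = 37632/68885 in (≈ 0.546 in)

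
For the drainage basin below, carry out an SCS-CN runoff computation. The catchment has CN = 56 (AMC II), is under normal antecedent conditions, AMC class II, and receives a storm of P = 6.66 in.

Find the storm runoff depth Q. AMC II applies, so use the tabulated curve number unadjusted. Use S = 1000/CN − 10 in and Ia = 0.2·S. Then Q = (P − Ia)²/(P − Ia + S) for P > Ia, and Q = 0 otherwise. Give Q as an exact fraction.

Average conditions: CN = 56 (no AMC adjustment).
Max retention: S = 1000/56 − 10 = 55/7 in (≈ 7.857 in)
Ia = 0.2·(55/7) = 11/7 in ≈ 1.571 in
P − Ia = 6.660 − 1.571 = 1781/350 ≈ 5.089 in (> 0, runoff occurs)
Q: (1781/350)² ÷ (4531/350) = 3171961/1585850 in (≈ 2.000 in)

Q = 3171961/1585850 in ≈ 2.000 in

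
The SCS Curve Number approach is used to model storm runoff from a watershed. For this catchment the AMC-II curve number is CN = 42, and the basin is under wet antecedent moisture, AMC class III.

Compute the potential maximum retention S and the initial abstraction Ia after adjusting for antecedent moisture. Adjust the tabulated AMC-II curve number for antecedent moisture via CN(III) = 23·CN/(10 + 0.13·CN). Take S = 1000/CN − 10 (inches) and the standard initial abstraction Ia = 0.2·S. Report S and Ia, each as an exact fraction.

CN(III) from CN(II)=42: (23·42)/(10 + 0.13·42) = 48300/773 ≈ 62.484
Retention S: 1000/CN − 10 with CN=62.484 → S = 2900/483 ≈ 6.004 in
Ia = 0.2S: 0.2·6.004 = 1.201 in (exactly 580/483)

S = 2900/483 in ≈ 6.004 in; Ia = 580/483 in ≈ 1.201 in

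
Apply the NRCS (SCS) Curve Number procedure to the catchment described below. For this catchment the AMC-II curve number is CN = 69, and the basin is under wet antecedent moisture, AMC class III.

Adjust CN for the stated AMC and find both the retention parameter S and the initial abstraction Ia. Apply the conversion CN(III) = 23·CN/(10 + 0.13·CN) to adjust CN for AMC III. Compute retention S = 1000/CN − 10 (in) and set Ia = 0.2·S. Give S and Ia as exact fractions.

Adjust CN=69 to AMC III: 23·69/(10 + 0.13·69) → 1587 ÷ (1897/100) = 158700/1897 ≈ 83.658
Max retention: S = 1000/(158700/1897) − 10 = 3100/1587 in (≈ 1.953 in)
Initial abstraction Ia = S/5 = (3100/1587)/5 = 620/1587 ≈ 0.391 in

S = 3100/1587 in ≈ 1.953 in; Ia = 620/1587 in ≈ 0.391 in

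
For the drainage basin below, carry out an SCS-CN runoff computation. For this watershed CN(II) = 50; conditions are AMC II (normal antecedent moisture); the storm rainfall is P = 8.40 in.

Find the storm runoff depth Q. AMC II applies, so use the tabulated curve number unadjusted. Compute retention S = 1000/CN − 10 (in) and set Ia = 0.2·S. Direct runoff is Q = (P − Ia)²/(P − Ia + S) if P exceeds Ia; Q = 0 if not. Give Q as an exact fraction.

Q = 512/205 in ≈ 2.498 in

CN(II) = 50; AMC II needs no correction.
Max retention: S = 1000/50 − 10 = 10 in (≈ 10.000 in)
Ia = 0.2S: 0.2·10.000 = 2.000 in (exactly 2)
P − Ia = 8.400 − 2.000 = 32/5 ≈ 6.400 in (> 0, runoff occurs)
Runoff Q = (P−Ia)²/(P−Ia+S) = (6.400)²/(6.400+10.000) = 512/205 ≈ 2.498 in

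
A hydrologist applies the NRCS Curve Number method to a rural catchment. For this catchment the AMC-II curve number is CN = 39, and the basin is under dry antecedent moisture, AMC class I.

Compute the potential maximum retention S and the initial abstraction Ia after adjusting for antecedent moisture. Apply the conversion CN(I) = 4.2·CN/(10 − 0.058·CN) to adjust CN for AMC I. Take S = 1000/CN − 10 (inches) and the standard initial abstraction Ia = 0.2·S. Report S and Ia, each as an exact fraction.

S = 30500/819 in ≈ 37.241 in; Ia = 6100/819 in ≈ 7.448 in

Dry (AMC I): CN(I) = 4.2·39/(10 − 0.058·39) = (819/5)/(3869/500) = 81900/3869 ≈ 21.168
Max retention: S = 1000/(81900/3869) − 10 = 30500/819 in (≈ 37.241 in)
Initial abstraction Ia = S/5 = (30500/819)/5 = 6100/819 ≈ 7.448 in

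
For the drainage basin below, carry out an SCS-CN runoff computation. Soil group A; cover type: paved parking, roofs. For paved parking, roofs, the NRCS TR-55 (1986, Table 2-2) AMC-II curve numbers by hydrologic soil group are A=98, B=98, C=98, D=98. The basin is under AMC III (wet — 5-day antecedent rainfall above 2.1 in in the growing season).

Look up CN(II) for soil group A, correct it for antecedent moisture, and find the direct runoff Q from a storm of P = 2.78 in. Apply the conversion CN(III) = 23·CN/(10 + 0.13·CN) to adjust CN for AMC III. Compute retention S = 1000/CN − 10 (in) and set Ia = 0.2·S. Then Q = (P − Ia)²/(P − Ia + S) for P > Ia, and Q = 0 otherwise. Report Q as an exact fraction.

Q = 24227856409/9052796550 in ≈ 2.676 in

NRCS table: paved parking, roofs, soil group A → CN(II) = 98
Adjust CN=98 to AMC III: 23·98/(10 + 0.13·98) → 2254 ÷ (1137/50) = 112700/1137 ≈ 99.120
Max retention: S = 1000/(112700/1137) − 10 = 100/1127 in (≈ 0.089 in)
Ia = 0.2·(100/1127) = 20/1127 in ≈ 0.018 in
P − Ia = 2.780 − 0.018 = 155653/56350 ≈ 2.762 in (> 0, runoff occurs)
Q: (155653/56350)² ÷ (160653/56350) = 24227856409/9052796550 in (≈ 2.676 in)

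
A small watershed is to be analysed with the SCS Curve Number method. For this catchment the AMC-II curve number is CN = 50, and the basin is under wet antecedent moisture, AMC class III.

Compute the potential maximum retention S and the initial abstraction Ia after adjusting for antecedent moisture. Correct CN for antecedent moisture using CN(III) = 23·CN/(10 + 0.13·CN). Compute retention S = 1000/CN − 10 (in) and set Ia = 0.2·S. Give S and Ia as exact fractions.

S = 100/23 in ≈ 4.348 in; Ia = 20/23 in ≈ 0.870 in

CN(III) from CN(II)=50: (23·50)/(10 + 0.13·50) = 2300/33 ≈ 69.697
Retention S: 1000/CN − 10 with CN=69.697 → S = 100/23 ≈ 4.348 in
Initial abstraction Ia = S/5 = (100/23)/5 = 20/23 ≈ 0.870 in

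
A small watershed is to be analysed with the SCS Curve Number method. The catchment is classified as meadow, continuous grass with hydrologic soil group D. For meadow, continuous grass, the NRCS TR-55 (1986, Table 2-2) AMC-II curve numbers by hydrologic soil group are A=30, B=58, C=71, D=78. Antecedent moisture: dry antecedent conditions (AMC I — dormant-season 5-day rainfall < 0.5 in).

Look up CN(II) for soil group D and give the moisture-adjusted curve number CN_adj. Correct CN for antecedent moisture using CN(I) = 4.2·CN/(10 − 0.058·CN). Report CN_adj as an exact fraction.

NRCS table: meadow, continuous grass, soil group D → CN(II) = 78
CN(I) from CN(II)=78: (4.2·78)/(10 − 0.058·78) = 81900/1369 ≈ 59.825

CN_adj = 81900/1369 ≈ 59.825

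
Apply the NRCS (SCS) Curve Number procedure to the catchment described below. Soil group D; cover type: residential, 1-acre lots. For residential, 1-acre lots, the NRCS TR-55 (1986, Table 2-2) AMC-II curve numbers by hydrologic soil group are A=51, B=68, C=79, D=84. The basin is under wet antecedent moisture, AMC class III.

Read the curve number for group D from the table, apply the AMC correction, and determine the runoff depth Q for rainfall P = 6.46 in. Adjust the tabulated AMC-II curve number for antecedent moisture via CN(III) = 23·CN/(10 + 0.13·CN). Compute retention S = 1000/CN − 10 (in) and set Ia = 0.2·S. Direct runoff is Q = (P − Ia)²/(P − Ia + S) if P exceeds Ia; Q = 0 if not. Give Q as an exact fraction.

Q = 23106736081/4154017350 in ≈ 5.563 in

NRCS table: residential, 1-acre lots, soil group D → CN(II) = 84
Adjust CN=84 to AMC III: 23·84/(10 + 0.13·84) → 1932 ÷ (523/25) = 48300/523 ≈ 92.352
Max retention: S = 1000/(48300/523) − 10 = 400/483 in (≈ 0.828 in)
Ia = 0.2·(400/483) = 80/483 in ≈ 0.166 in
Excess rainfall: 6.460 − 0.166 = 6.294 in; P > Ia so Q > 0
Runoff Q = (P−Ia)²/(P−Ia+S) = (6.294)²/(6.294+0.828) = 23106736081/4154017350 ≈ 5.563 in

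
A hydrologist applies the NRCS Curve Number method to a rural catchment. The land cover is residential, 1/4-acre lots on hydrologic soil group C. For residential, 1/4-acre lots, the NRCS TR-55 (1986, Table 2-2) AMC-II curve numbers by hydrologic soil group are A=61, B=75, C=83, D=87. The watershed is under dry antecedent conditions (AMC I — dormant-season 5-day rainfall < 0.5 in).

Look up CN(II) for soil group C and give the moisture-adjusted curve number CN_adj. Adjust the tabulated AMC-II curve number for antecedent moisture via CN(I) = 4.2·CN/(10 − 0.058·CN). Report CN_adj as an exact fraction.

NRCS table: residential, 1/4-acre lots, soil group C → CN(II) = 83
CN(I) from CN(II)=83: (4.2·83)/(10 − 0.058·83) = 174300/2593 ≈ 67.219

CN_adj = 174300/2593 ≈ 67.219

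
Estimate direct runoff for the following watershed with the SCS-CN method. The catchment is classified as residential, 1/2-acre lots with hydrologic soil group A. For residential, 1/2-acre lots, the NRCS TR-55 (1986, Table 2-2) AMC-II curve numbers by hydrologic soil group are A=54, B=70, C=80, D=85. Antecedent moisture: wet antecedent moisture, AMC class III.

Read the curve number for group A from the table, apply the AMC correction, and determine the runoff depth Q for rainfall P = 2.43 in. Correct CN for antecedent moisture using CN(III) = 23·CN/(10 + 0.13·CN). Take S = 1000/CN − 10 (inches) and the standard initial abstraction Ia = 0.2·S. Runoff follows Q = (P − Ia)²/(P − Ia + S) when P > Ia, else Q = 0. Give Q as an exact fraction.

NRCS table: residential, 1/2-acre lots, soil group A → CN(II) = 54
Adjust CN=54 to AMC III: 23·54/(10 + 0.13·54) → 1242 ÷ (851/50) = 2700/37 ≈ 72.973
Retention S: 1000/CN − 10 with CN=72.973 → S = 100/27 ≈ 3.704 in
Initial abstraction Ia = S/5 = (100/27)/5 = 20/27 ≈ 0.741 in
P − Ia = 2.430 − 0.741 = 4561/2700 ≈ 1.689 in (> 0, runoff occurs)
Q = (4561/2700)²/((4561/2700) + 100/27) = (20802721/7290000)/(14561/2700) = 20802721/39314700 in ≈ 0.529 in

Q = 20802721/39314700 in ≈ 0.529 in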